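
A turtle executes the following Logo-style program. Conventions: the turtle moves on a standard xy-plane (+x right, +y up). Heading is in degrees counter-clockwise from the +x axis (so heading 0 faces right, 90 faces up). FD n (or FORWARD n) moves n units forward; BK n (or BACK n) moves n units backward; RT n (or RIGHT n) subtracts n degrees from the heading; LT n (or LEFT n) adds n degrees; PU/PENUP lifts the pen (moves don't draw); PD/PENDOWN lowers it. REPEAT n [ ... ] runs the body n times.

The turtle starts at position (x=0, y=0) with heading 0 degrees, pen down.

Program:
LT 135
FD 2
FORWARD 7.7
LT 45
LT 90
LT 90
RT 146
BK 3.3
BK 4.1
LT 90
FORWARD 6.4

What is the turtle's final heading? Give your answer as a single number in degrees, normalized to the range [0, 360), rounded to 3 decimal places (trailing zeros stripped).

Executing turtle program step by step:
Start: pos=(0,0), heading=0, pen down
LT 135: heading 0 -> 135
FD 2: (0,0) -> (-1.414,1.414) [heading=135, draw]
FD 7.7: (-1.414,1.414) -> (-6.859,6.859) [heading=135, draw]
LT 45: heading 135 -> 180
LT 90: heading 180 -> 270
LT 90: heading 270 -> 0
RT 146: heading 0 -> 214
BK 3.3: (-6.859,6.859) -> (-4.123,8.704) [heading=214, draw]
BK 4.1: (-4.123,8.704) -> (-0.724,10.997) [heading=214, draw]
LT 90: heading 214 -> 304
FD 6.4: (-0.724,10.997) -> (2.855,5.691) [heading=304, draw]
Final: pos=(2.855,5.691), heading=304, 5 segment(s) drawn

Answer: 304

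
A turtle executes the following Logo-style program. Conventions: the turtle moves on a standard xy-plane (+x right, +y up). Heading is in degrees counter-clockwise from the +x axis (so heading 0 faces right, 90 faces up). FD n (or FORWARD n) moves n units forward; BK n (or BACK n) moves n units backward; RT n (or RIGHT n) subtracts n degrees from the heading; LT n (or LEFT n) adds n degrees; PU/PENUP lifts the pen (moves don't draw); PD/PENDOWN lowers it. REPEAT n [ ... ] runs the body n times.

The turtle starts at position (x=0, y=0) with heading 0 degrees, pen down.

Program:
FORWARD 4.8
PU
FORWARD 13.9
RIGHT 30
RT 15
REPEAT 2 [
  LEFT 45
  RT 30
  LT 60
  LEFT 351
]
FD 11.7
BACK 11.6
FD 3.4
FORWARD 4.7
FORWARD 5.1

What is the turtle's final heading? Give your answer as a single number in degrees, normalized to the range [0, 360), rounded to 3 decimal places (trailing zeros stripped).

Executing turtle program step by step:
Start: pos=(0,0), heading=0, pen down
FD 4.8: (0,0) -> (4.8,0) [heading=0, draw]
PU: pen up
FD 13.9: (4.8,0) -> (18.7,0) [heading=0, move]
RT 30: heading 0 -> 330
RT 15: heading 330 -> 315
REPEAT 2 [
  -- iteration 1/2 --
  LT 45: heading 315 -> 0
  RT 30: heading 0 -> 330
  LT 60: heading 330 -> 30
  LT 351: heading 30 -> 21
  -- iteration 2/2 --
  LT 45: heading 21 -> 66
  RT 30: heading 66 -> 36
  LT 60: heading 36 -> 96
  LT 351: heading 96 -> 87
]
FD 11.7: (18.7,0) -> (19.312,11.684) [heading=87, move]
BK 11.6: (19.312,11.684) -> (18.705,0.1) [heading=87, move]
FD 3.4: (18.705,0.1) -> (18.883,3.495) [heading=87, move]
FD 4.7: (18.883,3.495) -> (19.129,8.189) [heading=87, move]
FD 5.1: (19.129,8.189) -> (19.396,13.282) [heading=87, move]
Final: pos=(19.396,13.282), heading=87, 1 segment(s) drawn

Answer: 87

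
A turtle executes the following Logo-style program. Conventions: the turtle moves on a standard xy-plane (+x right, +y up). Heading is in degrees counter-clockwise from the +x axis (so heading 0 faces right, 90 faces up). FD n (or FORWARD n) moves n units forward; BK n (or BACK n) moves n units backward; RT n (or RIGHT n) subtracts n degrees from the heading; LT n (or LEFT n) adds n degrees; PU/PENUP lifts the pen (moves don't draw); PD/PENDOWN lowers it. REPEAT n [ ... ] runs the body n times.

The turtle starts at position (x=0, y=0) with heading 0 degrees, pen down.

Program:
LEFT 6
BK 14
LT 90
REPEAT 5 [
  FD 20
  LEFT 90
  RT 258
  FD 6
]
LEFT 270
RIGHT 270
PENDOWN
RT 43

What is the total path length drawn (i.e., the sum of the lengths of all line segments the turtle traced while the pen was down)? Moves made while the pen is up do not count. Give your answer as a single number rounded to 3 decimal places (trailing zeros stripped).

Executing turtle program step by step:
Start: pos=(0,0), heading=0, pen down
LT 6: heading 0 -> 6
BK 14: (0,0) -> (-13.923,-1.463) [heading=6, draw]
LT 90: heading 6 -> 96
REPEAT 5 [
  -- iteration 1/5 --
  FD 20: (-13.923,-1.463) -> (-16.014,18.427) [heading=96, draw]
  LT 90: heading 96 -> 186
  RT 258: heading 186 -> 288
  FD 6: (-16.014,18.427) -> (-14.16,12.721) [heading=288, draw]
  -- iteration 2/5 --
  FD 20: (-14.16,12.721) -> (-7.979,-6.3) [heading=288, draw]
  LT 90: heading 288 -> 18
  RT 258: heading 18 -> 120
  FD 6: (-7.979,-6.3) -> (-10.979,-1.104) [heading=120, draw]
  -- iteration 3/5 --
  FD 20: (-10.979,-1.104) -> (-20.979,16.216) [heading=120, draw]
  LT 90: heading 120 -> 210
  RT 258: heading 210 -> 312
  FD 6: (-20.979,16.216) -> (-16.965,11.757) [heading=312, draw]
  -- iteration 4/5 --
  FD 20: (-16.965,11.757) -> (-3.582,-3.106) [heading=312, draw]
  LT 90: heading 312 -> 42
  RT 258: heading 42 -> 144
  FD 6: (-3.582,-3.106) -> (-8.436,0.421) [heading=144, draw]
  -- iteration 5/5 --
  FD 20: (-8.436,0.421) -> (-24.616,12.177) [heading=144, draw]
  LT 90: heading 144 -> 234
  RT 258: heading 234 -> 336
  FD 6: (-24.616,12.177) -> (-19.135,9.736) [heading=336, draw]
]
LT 270: heading 336 -> 246
RT 270: heading 246 -> 336
PD: pen down
RT 43: heading 336 -> 293
Final: pos=(-19.135,9.736), heading=293, 11 segment(s) drawn

Segment lengths:
  seg 1: (0,0) -> (-13.923,-1.463), length = 14
  seg 2: (-13.923,-1.463) -> (-16.014,18.427), length = 20
  seg 3: (-16.014,18.427) -> (-14.16,12.721), length = 6
  seg 4: (-14.16,12.721) -> (-7.979,-6.3), length = 20
  seg 5: (-7.979,-6.3) -> (-10.979,-1.104), length = 6
  seg 6: (-10.979,-1.104) -> (-20.979,16.216), length = 20
  seg 7: (-20.979,16.216) -> (-16.965,11.757), length = 6
  seg 8: (-16.965,11.757) -> (-3.582,-3.106), length = 20
  seg 9: (-3.582,-3.106) -> (-8.436,0.421), length = 6
  seg 10: (-8.436,0.421) -> (-24.616,12.177), length = 20
  seg 11: (-24.616,12.177) -> (-19.135,9.736), length = 6
Total = 144

Answer: 144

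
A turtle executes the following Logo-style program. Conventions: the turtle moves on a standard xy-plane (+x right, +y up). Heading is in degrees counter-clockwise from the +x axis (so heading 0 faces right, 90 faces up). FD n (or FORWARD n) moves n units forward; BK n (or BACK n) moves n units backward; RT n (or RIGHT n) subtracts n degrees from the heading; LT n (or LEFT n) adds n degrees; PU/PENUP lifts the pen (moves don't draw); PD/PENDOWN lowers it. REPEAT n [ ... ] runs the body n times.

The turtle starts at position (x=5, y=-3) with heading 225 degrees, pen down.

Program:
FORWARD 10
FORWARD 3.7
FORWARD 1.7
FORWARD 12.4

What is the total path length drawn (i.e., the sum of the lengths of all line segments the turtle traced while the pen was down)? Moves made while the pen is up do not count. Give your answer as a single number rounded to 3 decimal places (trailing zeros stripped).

Executing turtle program step by step:
Start: pos=(5,-3), heading=225, pen down
FD 10: (5,-3) -> (-2.071,-10.071) [heading=225, draw]
FD 3.7: (-2.071,-10.071) -> (-4.687,-12.687) [heading=225, draw]
FD 1.7: (-4.687,-12.687) -> (-5.889,-13.889) [heading=225, draw]
FD 12.4: (-5.889,-13.889) -> (-14.658,-22.658) [heading=225, draw]
Final: pos=(-14.658,-22.658), heading=225, 4 segment(s) drawn

Segment lengths:
  seg 1: (5,-3) -> (-2.071,-10.071), length = 10
  seg 2: (-2.071,-10.071) -> (-4.687,-12.687), length = 3.7
  seg 3: (-4.687,-12.687) -> (-5.889,-13.889), length = 1.7
  seg 4: (-5.889,-13.889) -> (-14.658,-22.658), length = 12.4
Total = 27.8

Answer: 27.8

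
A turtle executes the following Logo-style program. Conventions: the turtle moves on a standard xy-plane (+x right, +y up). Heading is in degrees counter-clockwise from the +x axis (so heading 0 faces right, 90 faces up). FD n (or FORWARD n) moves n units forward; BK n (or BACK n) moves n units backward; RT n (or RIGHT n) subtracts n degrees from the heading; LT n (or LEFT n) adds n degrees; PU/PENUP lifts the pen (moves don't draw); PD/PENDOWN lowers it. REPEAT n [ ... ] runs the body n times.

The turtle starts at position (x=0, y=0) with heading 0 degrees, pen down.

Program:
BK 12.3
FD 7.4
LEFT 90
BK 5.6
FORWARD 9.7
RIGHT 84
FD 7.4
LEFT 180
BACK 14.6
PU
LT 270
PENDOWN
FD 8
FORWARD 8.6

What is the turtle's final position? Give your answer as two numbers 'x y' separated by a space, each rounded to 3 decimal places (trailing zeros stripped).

Answer: 15.244 22.909

Derivation:
Executing turtle program step by step:
Start: pos=(0,0), heading=0, pen down
BK 12.3: (0,0) -> (-12.3,0) [heading=0, draw]
FD 7.4: (-12.3,0) -> (-4.9,0) [heading=0, draw]
LT 90: heading 0 -> 90
BK 5.6: (-4.9,0) -> (-4.9,-5.6) [heading=90, draw]
FD 9.7: (-4.9,-5.6) -> (-4.9,4.1) [heading=90, draw]
RT 84: heading 90 -> 6
FD 7.4: (-4.9,4.1) -> (2.459,4.874) [heading=6, draw]
LT 180: heading 6 -> 186
BK 14.6: (2.459,4.874) -> (16.979,6.4) [heading=186, draw]
PU: pen up
LT 270: heading 186 -> 96
PD: pen down
FD 8: (16.979,6.4) -> (16.143,14.356) [heading=96, draw]
FD 8.6: (16.143,14.356) -> (15.244,22.909) [heading=96, draw]
Final: pos=(15.244,22.909), heading=96, 8 segment(s) drawn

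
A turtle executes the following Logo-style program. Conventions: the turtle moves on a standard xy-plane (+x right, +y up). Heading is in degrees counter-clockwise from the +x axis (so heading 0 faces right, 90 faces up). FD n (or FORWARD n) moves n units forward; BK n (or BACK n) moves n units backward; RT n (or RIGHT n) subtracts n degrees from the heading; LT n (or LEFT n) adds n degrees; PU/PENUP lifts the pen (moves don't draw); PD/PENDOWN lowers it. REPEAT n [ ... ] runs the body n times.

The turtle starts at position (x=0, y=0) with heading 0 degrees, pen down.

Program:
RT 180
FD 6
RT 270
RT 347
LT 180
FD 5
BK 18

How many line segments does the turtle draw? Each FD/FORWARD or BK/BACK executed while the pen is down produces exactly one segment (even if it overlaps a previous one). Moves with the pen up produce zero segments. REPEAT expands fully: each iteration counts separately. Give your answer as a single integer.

Answer: 3

Derivation:
Executing turtle program step by step:
Start: pos=(0,0), heading=0, pen down
RT 180: heading 0 -> 180
FD 6: (0,0) -> (-6,0) [heading=180, draw]
RT 270: heading 180 -> 270
RT 347: heading 270 -> 283
LT 180: heading 283 -> 103
FD 5: (-6,0) -> (-7.125,4.872) [heading=103, draw]
BK 18: (-7.125,4.872) -> (-3.076,-12.667) [heading=103, draw]
Final: pos=(-3.076,-12.667), heading=103, 3 segment(s) drawn
Segments drawn: 3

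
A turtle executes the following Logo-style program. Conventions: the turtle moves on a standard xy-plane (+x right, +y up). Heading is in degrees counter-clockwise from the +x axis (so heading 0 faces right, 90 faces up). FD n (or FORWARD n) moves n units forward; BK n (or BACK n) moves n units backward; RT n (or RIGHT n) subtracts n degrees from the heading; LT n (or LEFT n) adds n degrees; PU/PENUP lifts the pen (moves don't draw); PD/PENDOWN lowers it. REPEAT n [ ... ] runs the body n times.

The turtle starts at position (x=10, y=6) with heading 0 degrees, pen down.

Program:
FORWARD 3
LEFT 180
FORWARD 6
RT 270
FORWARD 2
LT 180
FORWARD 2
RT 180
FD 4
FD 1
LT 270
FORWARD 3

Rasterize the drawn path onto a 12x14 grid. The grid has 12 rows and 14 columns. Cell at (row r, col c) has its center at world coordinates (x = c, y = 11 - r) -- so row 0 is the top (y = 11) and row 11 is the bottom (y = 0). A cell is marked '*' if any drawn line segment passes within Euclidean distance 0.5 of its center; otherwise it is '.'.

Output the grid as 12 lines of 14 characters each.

Segment 0: (10,6) -> (13,6)
Segment 1: (13,6) -> (7,6)
Segment 2: (7,6) -> (7,4)
Segment 3: (7,4) -> (7,6)
Segment 4: (7,6) -> (7,2)
Segment 5: (7,2) -> (7,1)
Segment 6: (7,1) -> (4,1)

Answer: ..............
..............
..............
..............
..............
.......*******
.......*......
.......*......
.......*......
.......*......
....****......
..............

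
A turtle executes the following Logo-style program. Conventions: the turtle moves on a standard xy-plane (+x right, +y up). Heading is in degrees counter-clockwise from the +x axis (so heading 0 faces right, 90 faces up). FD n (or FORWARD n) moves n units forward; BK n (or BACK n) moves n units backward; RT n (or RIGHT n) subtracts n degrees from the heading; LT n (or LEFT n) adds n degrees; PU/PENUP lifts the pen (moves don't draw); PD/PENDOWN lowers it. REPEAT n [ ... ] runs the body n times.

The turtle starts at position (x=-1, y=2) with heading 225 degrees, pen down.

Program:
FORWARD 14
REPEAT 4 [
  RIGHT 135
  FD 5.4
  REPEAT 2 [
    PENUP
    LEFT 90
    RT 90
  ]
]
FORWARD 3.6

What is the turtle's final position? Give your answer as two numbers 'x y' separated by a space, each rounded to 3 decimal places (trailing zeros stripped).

Executing turtle program step by step:
Start: pos=(-1,2), heading=225, pen down
FD 14: (-1,2) -> (-10.899,-7.899) [heading=225, draw]
REPEAT 4 [
  -- iteration 1/4 --
  RT 135: heading 225 -> 90
  FD 5.4: (-10.899,-7.899) -> (-10.899,-2.499) [heading=90, draw]
  REPEAT 2 [
    -- iteration 1/2 --
    PU: pen up
    LT 90: heading 90 -> 180
    RT 90: heading 180 -> 90
    -- iteration 2/2 --
    PU: pen up
    LT 90: heading 90 -> 180
    RT 90: heading 180 -> 90
  ]
  -- iteration 2/4 --
  RT 135: heading 90 -> 315
  FD 5.4: (-10.899,-2.499) -> (-7.081,-6.318) [heading=315, move]
  REPEAT 2 [
    -- iteration 1/2 --
    PU: pen up
    LT 90: heading 315 -> 45
    RT 90: heading 45 -> 315
    -- iteration 2/2 --
    PU: pen up
    LT 90: heading 315 -> 45
    RT 90: heading 45 -> 315
  ]
  -- iteration 3/4 --
  RT 135: heading 315 -> 180
  FD 5.4: (-7.081,-6.318) -> (-12.481,-6.318) [heading=180, move]
  REPEAT 2 [
    -- iteration 1/2 --
    PU: pen up
    LT 90: heading 180 -> 270
    RT 90: heading 270 -> 180
    -- iteration 2/2 --
    PU: pen up
    LT 90: heading 180 -> 270
    RT 90: heading 270 -> 180
  ]
  -- iteration 4/4 --
  RT 135: heading 180 -> 45
  FD 5.4: (-12.481,-6.318) -> (-8.663,-2.499) [heading=45, move]
  REPEAT 2 [
    -- iteration 1/2 --
    PU: pen up
    LT 90: heading 45 -> 135
    RT 90: heading 135 -> 45
    -- iteration 2/2 --
    PU: pen up
    LT 90: heading 45 -> 135
    RT 90: heading 135 -> 45
  ]
]
FD 3.6: (-8.663,-2.499) -> (-6.117,0.046) [heading=45, move]
Final: pos=(-6.117,0.046), heading=45, 2 segment(s) drawn

Answer: -6.117 0.046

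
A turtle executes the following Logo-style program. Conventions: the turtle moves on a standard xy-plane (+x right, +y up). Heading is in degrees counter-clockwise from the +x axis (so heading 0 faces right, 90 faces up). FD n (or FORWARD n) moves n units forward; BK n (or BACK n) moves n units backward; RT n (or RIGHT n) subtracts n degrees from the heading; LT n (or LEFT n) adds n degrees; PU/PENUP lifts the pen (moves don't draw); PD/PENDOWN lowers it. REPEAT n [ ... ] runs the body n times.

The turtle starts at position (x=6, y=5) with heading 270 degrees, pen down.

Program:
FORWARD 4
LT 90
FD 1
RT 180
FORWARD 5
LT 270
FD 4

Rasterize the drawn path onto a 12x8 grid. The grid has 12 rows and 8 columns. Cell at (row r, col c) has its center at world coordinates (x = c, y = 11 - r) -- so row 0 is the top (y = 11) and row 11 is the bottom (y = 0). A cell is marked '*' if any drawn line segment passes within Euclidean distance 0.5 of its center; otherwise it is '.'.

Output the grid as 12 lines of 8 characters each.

Segment 0: (6,5) -> (6,1)
Segment 1: (6,1) -> (7,1)
Segment 2: (7,1) -> (2,1)
Segment 3: (2,1) -> (2,5)

Answer: ........
........
........
........
........
........
..*...*.
..*...*.
..*...*.
..*...*.
..******
........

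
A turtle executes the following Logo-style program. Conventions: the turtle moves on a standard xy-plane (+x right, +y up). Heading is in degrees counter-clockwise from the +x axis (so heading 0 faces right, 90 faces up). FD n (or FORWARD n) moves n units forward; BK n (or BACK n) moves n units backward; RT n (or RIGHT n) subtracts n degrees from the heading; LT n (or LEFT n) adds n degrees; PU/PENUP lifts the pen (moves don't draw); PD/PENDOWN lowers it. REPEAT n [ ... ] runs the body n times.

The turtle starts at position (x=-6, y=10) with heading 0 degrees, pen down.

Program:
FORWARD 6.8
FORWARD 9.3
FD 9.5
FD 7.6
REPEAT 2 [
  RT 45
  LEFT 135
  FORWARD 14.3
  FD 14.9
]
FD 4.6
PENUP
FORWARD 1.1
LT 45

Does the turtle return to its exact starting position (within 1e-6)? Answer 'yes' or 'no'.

Answer: no

Derivation:
Executing turtle program step by step:
Start: pos=(-6,10), heading=0, pen down
FD 6.8: (-6,10) -> (0.8,10) [heading=0, draw]
FD 9.3: (0.8,10) -> (10.1,10) [heading=0, draw]
FD 9.5: (10.1,10) -> (19.6,10) [heading=0, draw]
FD 7.6: (19.6,10) -> (27.2,10) [heading=0, draw]
REPEAT 2 [
  -- iteration 1/2 --
  RT 45: heading 0 -> 315
  LT 135: heading 315 -> 90
  FD 14.3: (27.2,10) -> (27.2,24.3) [heading=90, draw]
  FD 14.9: (27.2,24.3) -> (27.2,39.2) [heading=90, draw]
  -- iteration 2/2 --
  RT 45: heading 90 -> 45
  LT 135: heading 45 -> 180
  FD 14.3: (27.2,39.2) -> (12.9,39.2) [heading=180, draw]
  FD 14.9: (12.9,39.2) -> (-2,39.2) [heading=180, draw]
]
FD 4.6: (-2,39.2) -> (-6.6,39.2) [heading=180, draw]
PU: pen up
FD 1.1: (-6.6,39.2) -> (-7.7,39.2) [heading=180, move]
LT 45: heading 180 -> 225
Final: pos=(-7.7,39.2), heading=225, 9 segment(s) drawn

Start position: (-6, 10)
Final position: (-7.7, 39.2)
Distance = 29.249; >= 1e-6 -> NOT closed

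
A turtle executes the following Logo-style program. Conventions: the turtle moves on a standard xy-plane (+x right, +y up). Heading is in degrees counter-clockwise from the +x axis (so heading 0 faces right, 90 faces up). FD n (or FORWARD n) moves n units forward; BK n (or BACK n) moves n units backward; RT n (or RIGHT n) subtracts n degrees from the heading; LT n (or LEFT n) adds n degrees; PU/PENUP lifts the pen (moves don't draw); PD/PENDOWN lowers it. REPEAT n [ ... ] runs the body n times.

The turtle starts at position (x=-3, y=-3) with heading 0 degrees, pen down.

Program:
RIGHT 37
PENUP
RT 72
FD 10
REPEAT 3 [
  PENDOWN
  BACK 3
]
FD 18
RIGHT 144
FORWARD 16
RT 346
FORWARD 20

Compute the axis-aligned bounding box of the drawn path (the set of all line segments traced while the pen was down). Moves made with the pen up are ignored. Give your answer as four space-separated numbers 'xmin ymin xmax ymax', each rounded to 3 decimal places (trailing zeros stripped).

Executing turtle program step by step:
Start: pos=(-3,-3), heading=0, pen down
RT 37: heading 0 -> 323
PU: pen up
RT 72: heading 323 -> 251
FD 10: (-3,-3) -> (-6.256,-12.455) [heading=251, move]
REPEAT 3 [
  -- iteration 1/3 --
  PD: pen down
  BK 3: (-6.256,-12.455) -> (-5.279,-9.619) [heading=251, draw]
  -- iteration 2/3 --
  PD: pen down
  BK 3: (-5.279,-9.619) -> (-4.302,-6.782) [heading=251, draw]
  -- iteration 3/3 --
  PD: pen down
  BK 3: (-4.302,-6.782) -> (-3.326,-3.946) [heading=251, draw]
]
FD 18: (-3.326,-3.946) -> (-9.186,-20.965) [heading=251, draw]
RT 144: heading 251 -> 107
FD 16: (-9.186,-20.965) -> (-13.864,-5.664) [heading=107, draw]
RT 346: heading 107 -> 121
FD 20: (-13.864,-5.664) -> (-24.165,11.479) [heading=121, draw]
Final: pos=(-24.165,11.479), heading=121, 6 segment(s) drawn

Segment endpoints: x in {-24.165, -13.864, -9.186, -6.256, -5.279, -4.302, -3.326}, y in {-20.965, -12.455, -9.619, -6.782, -5.664, -3.946, 11.479}
xmin=-24.165, ymin=-20.965, xmax=-3.326, ymax=11.479

Answer: -24.165 -20.965 -3.326 11.479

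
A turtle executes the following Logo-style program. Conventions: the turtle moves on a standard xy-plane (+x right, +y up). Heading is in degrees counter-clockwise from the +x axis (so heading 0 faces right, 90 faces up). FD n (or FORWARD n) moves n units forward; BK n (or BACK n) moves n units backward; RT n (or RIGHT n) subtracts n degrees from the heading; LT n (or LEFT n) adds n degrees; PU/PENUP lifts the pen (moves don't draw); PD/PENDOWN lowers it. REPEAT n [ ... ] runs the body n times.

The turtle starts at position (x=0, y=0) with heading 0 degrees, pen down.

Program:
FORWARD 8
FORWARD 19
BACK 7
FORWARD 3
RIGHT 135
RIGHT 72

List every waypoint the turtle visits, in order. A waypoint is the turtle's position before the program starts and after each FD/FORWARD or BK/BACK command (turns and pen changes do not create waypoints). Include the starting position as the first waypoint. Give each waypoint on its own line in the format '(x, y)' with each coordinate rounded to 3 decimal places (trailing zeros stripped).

Answer: (0, 0)
(8, 0)
(27, 0)
(20, 0)
(23, 0)

Derivation:
Executing turtle program step by step:
Start: pos=(0,0), heading=0, pen down
FD 8: (0,0) -> (8,0) [heading=0, draw]
FD 19: (8,0) -> (27,0) [heading=0, draw]
BK 7: (27,0) -> (20,0) [heading=0, draw]
FD 3: (20,0) -> (23,0) [heading=0, draw]
RT 135: heading 0 -> 225
RT 72: heading 225 -> 153
Final: pos=(23,0), heading=153, 4 segment(s) drawn
Waypoints (5 total):
(0, 0)
(8, 0)
(27, 0)
(20, 0)
(23, 0)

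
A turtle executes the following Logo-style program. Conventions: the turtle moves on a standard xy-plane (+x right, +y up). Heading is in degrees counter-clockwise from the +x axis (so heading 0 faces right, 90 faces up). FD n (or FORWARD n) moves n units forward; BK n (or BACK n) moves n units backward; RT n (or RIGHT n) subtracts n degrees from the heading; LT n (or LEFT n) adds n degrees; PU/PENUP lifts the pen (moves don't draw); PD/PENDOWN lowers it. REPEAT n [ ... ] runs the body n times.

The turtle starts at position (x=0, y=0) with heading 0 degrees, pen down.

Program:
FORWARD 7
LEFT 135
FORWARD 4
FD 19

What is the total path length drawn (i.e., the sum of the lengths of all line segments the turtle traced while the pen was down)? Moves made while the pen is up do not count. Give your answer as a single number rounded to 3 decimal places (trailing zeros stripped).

Answer: 30

Derivation:
Executing turtle program step by step:
Start: pos=(0,0), heading=0, pen down
FD 7: (0,0) -> (7,0) [heading=0, draw]
LT 135: heading 0 -> 135
FD 4: (7,0) -> (4.172,2.828) [heading=135, draw]
FD 19: (4.172,2.828) -> (-9.263,16.263) [heading=135, draw]
Final: pos=(-9.263,16.263), heading=135, 3 segment(s) drawn

Segment lengths:
  seg 1: (0,0) -> (7,0), length = 7
  seg 2: (7,0) -> (4.172,2.828), length = 4
  seg 3: (4.172,2.828) -> (-9.263,16.263), length = 19
Total = 30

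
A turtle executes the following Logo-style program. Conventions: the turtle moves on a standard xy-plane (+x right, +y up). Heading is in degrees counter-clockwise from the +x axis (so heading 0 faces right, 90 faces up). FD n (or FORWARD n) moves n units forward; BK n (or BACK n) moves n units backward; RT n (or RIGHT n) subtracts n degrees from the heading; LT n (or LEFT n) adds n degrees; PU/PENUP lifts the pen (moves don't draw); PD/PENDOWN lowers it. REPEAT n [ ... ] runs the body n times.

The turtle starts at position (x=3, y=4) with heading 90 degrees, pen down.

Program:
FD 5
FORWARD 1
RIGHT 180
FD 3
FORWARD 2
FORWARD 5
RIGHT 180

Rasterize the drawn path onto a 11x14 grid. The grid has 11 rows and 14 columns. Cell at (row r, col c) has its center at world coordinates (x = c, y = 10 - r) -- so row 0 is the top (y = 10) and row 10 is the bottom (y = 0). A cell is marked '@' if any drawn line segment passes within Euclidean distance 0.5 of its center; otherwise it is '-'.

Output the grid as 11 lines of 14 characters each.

Answer: ---@----------
---@----------
---@----------
---@----------
---@----------
---@----------
---@----------
---@----------
---@----------
---@----------
---@----------

Derivation:
Segment 0: (3,4) -> (3,9)
Segment 1: (3,9) -> (3,10)
Segment 2: (3,10) -> (3,7)
Segment 3: (3,7) -> (3,5)
Segment 4: (3,5) -> (3,0)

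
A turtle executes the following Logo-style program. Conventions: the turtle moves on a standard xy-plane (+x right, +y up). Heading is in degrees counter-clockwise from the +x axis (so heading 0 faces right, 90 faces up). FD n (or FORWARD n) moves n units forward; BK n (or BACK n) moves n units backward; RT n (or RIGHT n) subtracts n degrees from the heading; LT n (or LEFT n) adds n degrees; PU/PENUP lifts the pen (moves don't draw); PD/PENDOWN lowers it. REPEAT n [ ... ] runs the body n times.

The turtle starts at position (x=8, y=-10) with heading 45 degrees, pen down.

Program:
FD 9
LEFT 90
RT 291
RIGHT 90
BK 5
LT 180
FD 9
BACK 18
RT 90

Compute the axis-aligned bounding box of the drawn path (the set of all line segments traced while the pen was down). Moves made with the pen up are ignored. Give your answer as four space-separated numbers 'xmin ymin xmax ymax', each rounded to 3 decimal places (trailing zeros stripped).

Executing turtle program step by step:
Start: pos=(8,-10), heading=45, pen down
FD 9: (8,-10) -> (14.364,-3.636) [heading=45, draw]
LT 90: heading 45 -> 135
RT 291: heading 135 -> 204
RT 90: heading 204 -> 114
BK 5: (14.364,-3.636) -> (16.398,-8.204) [heading=114, draw]
LT 180: heading 114 -> 294
FD 9: (16.398,-8.204) -> (20.058,-16.426) [heading=294, draw]
BK 18: (20.058,-16.426) -> (12.737,0.018) [heading=294, draw]
RT 90: heading 294 -> 204
Final: pos=(12.737,0.018), heading=204, 4 segment(s) drawn

Segment endpoints: x in {8, 12.737, 14.364, 16.398, 20.058}, y in {-16.426, -10, -8.204, -3.636, 0.018}
xmin=8, ymin=-16.426, xmax=20.058, ymax=0.018

Answer: 8 -16.426 20.058 0.018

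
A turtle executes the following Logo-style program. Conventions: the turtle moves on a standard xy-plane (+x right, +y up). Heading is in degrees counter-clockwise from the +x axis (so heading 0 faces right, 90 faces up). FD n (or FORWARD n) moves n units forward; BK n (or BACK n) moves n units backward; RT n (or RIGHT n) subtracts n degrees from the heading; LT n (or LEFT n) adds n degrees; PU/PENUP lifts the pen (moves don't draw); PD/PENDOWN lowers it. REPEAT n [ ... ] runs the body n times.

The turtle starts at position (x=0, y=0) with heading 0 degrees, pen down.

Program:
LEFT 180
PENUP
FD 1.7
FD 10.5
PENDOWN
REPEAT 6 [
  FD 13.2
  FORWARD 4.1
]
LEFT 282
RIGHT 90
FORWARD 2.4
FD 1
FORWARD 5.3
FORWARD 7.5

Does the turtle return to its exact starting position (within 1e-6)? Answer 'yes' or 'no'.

Executing turtle program step by step:
Start: pos=(0,0), heading=0, pen down
LT 180: heading 0 -> 180
PU: pen up
FD 1.7: (0,0) -> (-1.7,0) [heading=180, move]
FD 10.5: (-1.7,0) -> (-12.2,0) [heading=180, move]
PD: pen down
REPEAT 6 [
  -- iteration 1/6 --
  FD 13.2: (-12.2,0) -> (-25.4,0) [heading=180, draw]
  FD 4.1: (-25.4,0) -> (-29.5,0) [heading=180, draw]
  -- iteration 2/6 --
  FD 13.2: (-29.5,0) -> (-42.7,0) [heading=180, draw]
  FD 4.1: (-42.7,0) -> (-46.8,0) [heading=180, draw]
  -- iteration 3/6 --
  FD 13.2: (-46.8,0) -> (-60,0) [heading=180, draw]
  FD 4.1: (-60,0) -> (-64.1,0) [heading=180, draw]
  -- iteration 4/6 --
  FD 13.2: (-64.1,0) -> (-77.3,0) [heading=180, draw]
  FD 4.1: (-77.3,0) -> (-81.4,0) [heading=180, draw]
  -- iteration 5/6 --
  FD 13.2: (-81.4,0) -> (-94.6,0) [heading=180, draw]
  FD 4.1: (-94.6,0) -> (-98.7,0) [heading=180, draw]
  -- iteration 6/6 --
  FD 13.2: (-98.7,0) -> (-111.9,0) [heading=180, draw]
  FD 4.1: (-111.9,0) -> (-116,0) [heading=180, draw]
]
LT 282: heading 180 -> 102
RT 90: heading 102 -> 12
FD 2.4: (-116,0) -> (-113.652,0.499) [heading=12, draw]
FD 1: (-113.652,0.499) -> (-112.674,0.707) [heading=12, draw]
FD 5.3: (-112.674,0.707) -> (-107.49,1.809) [heading=12, draw]
FD 7.5: (-107.49,1.809) -> (-100.154,3.368) [heading=12, draw]
Final: pos=(-100.154,3.368), heading=12, 16 segment(s) drawn

Start position: (0, 0)
Final position: (-100.154, 3.368)
Distance = 100.211; >= 1e-6 -> NOT closed

Answer: no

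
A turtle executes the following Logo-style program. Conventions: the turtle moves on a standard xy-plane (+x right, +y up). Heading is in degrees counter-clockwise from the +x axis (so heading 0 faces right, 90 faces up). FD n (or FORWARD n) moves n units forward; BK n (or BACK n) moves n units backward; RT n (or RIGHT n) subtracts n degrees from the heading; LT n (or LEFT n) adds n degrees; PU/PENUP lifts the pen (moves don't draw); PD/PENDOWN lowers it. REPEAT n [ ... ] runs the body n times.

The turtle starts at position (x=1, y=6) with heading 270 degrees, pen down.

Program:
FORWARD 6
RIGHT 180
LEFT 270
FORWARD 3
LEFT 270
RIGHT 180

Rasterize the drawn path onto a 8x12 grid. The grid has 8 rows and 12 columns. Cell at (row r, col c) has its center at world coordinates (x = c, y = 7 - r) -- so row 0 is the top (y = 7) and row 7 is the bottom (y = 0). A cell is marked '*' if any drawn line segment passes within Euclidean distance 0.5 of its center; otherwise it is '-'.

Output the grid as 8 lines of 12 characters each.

Answer: ------------
-*----------
-*----------
-*----------
-*----------
-*----------
-*----------
-****-------

Derivation:
Segment 0: (1,6) -> (1,0)
Segment 1: (1,0) -> (4,-0)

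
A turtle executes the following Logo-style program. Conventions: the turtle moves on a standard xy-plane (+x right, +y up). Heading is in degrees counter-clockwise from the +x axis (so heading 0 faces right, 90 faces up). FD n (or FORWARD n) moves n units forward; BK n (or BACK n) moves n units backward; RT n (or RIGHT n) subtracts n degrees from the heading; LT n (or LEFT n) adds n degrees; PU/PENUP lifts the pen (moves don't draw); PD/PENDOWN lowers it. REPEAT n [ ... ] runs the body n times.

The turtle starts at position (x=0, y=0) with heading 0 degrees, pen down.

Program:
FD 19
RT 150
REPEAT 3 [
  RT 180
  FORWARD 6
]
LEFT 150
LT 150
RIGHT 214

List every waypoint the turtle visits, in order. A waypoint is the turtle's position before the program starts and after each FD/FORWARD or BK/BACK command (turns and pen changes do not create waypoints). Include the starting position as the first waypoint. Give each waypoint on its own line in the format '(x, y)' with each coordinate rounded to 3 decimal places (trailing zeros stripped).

Answer: (0, 0)
(19, 0)
(24.196, 3)
(19, 0)
(24.196, 3)

Derivation:
Executing turtle program step by step:
Start: pos=(0,0), heading=0, pen down
FD 19: (0,0) -> (19,0) [heading=0, draw]
RT 150: heading 0 -> 210
REPEAT 3 [
  -- iteration 1/3 --
  RT 180: heading 210 -> 30
  FD 6: (19,0) -> (24.196,3) [heading=30, draw]
  -- iteration 2/3 --
  RT 180: heading 30 -> 210
  FD 6: (24.196,3) -> (19,0) [heading=210, draw]
  -- iteration 3/3 --
  RT 180: heading 210 -> 30
  FD 6: (19,0) -> (24.196,3) [heading=30, draw]
]
LT 150: heading 30 -> 180
LT 150: heading 180 -> 330
RT 214: heading 330 -> 116
Final: pos=(24.196,3), heading=116, 4 segment(s) drawn
Waypoints (5 total):
(0, 0)
(19, 0)
(24.196, 3)
(19, 0)
(24.196, 3)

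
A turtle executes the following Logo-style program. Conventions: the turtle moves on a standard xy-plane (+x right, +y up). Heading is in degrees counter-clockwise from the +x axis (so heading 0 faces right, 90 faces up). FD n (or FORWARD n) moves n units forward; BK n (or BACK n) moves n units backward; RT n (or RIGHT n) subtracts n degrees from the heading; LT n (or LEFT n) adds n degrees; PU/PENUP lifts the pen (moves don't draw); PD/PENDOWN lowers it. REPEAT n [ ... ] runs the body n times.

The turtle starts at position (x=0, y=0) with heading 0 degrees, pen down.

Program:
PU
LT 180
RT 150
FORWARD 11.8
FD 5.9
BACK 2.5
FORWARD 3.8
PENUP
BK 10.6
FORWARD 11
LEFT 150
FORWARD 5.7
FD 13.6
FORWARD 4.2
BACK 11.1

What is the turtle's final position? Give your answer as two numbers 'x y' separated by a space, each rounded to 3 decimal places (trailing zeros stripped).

Answer: 4.401 9.7

Derivation:
Executing turtle program step by step:
Start: pos=(0,0), heading=0, pen down
PU: pen up
LT 180: heading 0 -> 180
RT 150: heading 180 -> 30
FD 11.8: (0,0) -> (10.219,5.9) [heading=30, move]
FD 5.9: (10.219,5.9) -> (15.329,8.85) [heading=30, move]
BK 2.5: (15.329,8.85) -> (13.164,7.6) [heading=30, move]
FD 3.8: (13.164,7.6) -> (16.454,9.5) [heading=30, move]
PU: pen up
BK 10.6: (16.454,9.5) -> (7.275,4.2) [heading=30, move]
FD 11: (7.275,4.2) -> (16.801,9.7) [heading=30, move]
LT 150: heading 30 -> 180
FD 5.7: (16.801,9.7) -> (11.101,9.7) [heading=180, move]
FD 13.6: (11.101,9.7) -> (-2.499,9.7) [heading=180, move]
FD 4.2: (-2.499,9.7) -> (-6.699,9.7) [heading=180, move]
BK 11.1: (-6.699,9.7) -> (4.401,9.7) [heading=180, move]
Final: pos=(4.401,9.7), heading=180, 0 segment(s) drawn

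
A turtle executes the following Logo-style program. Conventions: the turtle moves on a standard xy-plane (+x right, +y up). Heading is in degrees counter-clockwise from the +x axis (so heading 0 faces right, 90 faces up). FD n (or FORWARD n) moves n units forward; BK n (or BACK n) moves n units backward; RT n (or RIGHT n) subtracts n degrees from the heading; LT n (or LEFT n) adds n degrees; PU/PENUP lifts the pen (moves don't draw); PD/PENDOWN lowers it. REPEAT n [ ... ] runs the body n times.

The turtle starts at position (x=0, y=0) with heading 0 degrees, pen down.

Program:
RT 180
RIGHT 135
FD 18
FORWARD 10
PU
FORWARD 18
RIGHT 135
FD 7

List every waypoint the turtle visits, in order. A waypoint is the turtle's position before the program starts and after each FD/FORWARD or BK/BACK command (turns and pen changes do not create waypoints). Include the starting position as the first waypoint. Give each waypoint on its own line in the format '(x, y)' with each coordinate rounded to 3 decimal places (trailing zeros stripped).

Answer: (0, 0)
(12.728, 12.728)
(19.799, 19.799)
(32.527, 32.527)
(32.527, 25.527)

Derivation:
Executing turtle program step by step:
Start: pos=(0,0), heading=0, pen down
RT 180: heading 0 -> 180
RT 135: heading 180 -> 45
FD 18: (0,0) -> (12.728,12.728) [heading=45, draw]
FD 10: (12.728,12.728) -> (19.799,19.799) [heading=45, draw]
PU: pen up
FD 18: (19.799,19.799) -> (32.527,32.527) [heading=45, move]
RT 135: heading 45 -> 270
FD 7: (32.527,32.527) -> (32.527,25.527) [heading=270, move]
Final: pos=(32.527,25.527), heading=270, 2 segment(s) drawn
Waypoints (5 total):
(0, 0)
(12.728, 12.728)
(19.799, 19.799)
(32.527, 32.527)
(32.527, 25.527)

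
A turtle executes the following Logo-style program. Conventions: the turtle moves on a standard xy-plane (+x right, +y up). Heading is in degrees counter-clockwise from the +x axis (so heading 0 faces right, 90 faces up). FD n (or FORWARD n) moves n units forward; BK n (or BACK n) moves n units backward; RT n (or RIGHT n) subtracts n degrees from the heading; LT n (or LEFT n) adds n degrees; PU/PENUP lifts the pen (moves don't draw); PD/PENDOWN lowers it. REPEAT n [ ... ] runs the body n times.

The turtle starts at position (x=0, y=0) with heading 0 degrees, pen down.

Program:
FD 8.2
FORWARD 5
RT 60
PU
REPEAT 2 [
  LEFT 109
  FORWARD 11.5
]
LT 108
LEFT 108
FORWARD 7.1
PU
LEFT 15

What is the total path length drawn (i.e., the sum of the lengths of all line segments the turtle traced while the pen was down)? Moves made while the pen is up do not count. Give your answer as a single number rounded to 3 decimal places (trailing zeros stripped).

Answer: 13.2

Derivation:
Executing turtle program step by step:
Start: pos=(0,0), heading=0, pen down
FD 8.2: (0,0) -> (8.2,0) [heading=0, draw]
FD 5: (8.2,0) -> (13.2,0) [heading=0, draw]
RT 60: heading 0 -> 300
PU: pen up
REPEAT 2 [
  -- iteration 1/2 --
  LT 109: heading 300 -> 49
  FD 11.5: (13.2,0) -> (20.745,8.679) [heading=49, move]
  -- iteration 2/2 --
  LT 109: heading 49 -> 158
  FD 11.5: (20.745,8.679) -> (10.082,12.987) [heading=158, move]
]
LT 108: heading 158 -> 266
LT 108: heading 266 -> 14
FD 7.1: (10.082,12.987) -> (16.971,14.705) [heading=14, move]
PU: pen up
LT 15: heading 14 -> 29
Final: pos=(16.971,14.705), heading=29, 2 segment(s) drawn

Segment lengths:
  seg 1: (0,0) -> (8.2,0), length = 8.2
  seg 2: (8.2,0) -> (13.2,0), length = 5
Total = 13.2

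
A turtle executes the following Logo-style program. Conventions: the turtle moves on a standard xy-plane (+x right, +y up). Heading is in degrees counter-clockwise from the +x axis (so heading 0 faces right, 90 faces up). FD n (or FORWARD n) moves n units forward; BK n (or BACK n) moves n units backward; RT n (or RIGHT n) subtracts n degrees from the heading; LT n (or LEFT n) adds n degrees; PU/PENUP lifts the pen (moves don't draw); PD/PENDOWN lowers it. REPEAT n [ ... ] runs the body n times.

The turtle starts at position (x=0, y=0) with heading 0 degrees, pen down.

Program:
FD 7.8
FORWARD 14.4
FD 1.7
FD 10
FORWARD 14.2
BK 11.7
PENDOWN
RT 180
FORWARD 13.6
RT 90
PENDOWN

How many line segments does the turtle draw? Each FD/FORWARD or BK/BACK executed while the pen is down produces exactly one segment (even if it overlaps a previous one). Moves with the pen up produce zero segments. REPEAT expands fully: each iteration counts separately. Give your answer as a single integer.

Answer: 7

Derivation:
Executing turtle program step by step:
Start: pos=(0,0), heading=0, pen down
FD 7.8: (0,0) -> (7.8,0) [heading=0, draw]
FD 14.4: (7.8,0) -> (22.2,0) [heading=0, draw]
FD 1.7: (22.2,0) -> (23.9,0) [heading=0, draw]
FD 10: (23.9,0) -> (33.9,0) [heading=0, draw]
FD 14.2: (33.9,0) -> (48.1,0) [heading=0, draw]
BK 11.7: (48.1,0) -> (36.4,0) [heading=0, draw]
PD: pen down
RT 180: heading 0 -> 180
FD 13.6: (36.4,0) -> (22.8,0) [heading=180, draw]
RT 90: heading 180 -> 90
PD: pen down
Final: pos=(22.8,0), heading=90, 7 segment(s) drawn
Segments drawn: 7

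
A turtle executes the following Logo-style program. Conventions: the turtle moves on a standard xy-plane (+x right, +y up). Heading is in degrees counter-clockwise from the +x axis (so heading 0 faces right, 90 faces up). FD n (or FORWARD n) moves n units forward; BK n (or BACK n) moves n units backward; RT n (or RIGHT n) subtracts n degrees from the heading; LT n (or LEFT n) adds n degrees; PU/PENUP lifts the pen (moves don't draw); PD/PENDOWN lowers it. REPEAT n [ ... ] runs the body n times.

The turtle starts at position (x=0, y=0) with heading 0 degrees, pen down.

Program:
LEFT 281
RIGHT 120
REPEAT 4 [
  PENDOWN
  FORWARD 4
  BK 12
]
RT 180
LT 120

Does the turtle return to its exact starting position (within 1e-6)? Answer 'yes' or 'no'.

Answer: no

Derivation:
Executing turtle program step by step:
Start: pos=(0,0), heading=0, pen down
LT 281: heading 0 -> 281
RT 120: heading 281 -> 161
REPEAT 4 [
  -- iteration 1/4 --
  PD: pen down
  FD 4: (0,0) -> (-3.782,1.302) [heading=161, draw]
  BK 12: (-3.782,1.302) -> (7.564,-2.605) [heading=161, draw]
  -- iteration 2/4 --
  PD: pen down
  FD 4: (7.564,-2.605) -> (3.782,-1.302) [heading=161, draw]
  BK 12: (3.782,-1.302) -> (15.128,-5.209) [heading=161, draw]
  -- iteration 3/4 --
  PD: pen down
  FD 4: (15.128,-5.209) -> (11.346,-3.907) [heading=161, draw]
  BK 12: (11.346,-3.907) -> (22.692,-7.814) [heading=161, draw]
  -- iteration 4/4 --
  PD: pen down
  FD 4: (22.692,-7.814) -> (18.91,-6.511) [heading=161, draw]
  BK 12: (18.91,-6.511) -> (30.257,-10.418) [heading=161, draw]
]
RT 180: heading 161 -> 341
LT 120: heading 341 -> 101
Final: pos=(30.257,-10.418), heading=101, 8 segment(s) drawn

Start position: (0, 0)
Final position: (30.257, -10.418)
Distance = 32; >= 1e-6 -> NOT closed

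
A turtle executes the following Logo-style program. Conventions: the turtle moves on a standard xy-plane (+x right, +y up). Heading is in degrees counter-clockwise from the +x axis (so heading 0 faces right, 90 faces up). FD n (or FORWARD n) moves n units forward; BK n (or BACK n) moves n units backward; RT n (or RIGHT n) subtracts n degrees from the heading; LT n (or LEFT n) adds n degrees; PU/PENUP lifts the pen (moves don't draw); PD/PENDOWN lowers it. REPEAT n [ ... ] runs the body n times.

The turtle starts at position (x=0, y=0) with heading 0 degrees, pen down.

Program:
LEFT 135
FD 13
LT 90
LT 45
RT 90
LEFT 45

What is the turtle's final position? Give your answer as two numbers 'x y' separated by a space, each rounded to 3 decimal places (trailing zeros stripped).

Executing turtle program step by step:
Start: pos=(0,0), heading=0, pen down
LT 135: heading 0 -> 135
FD 13: (0,0) -> (-9.192,9.192) [heading=135, draw]
LT 90: heading 135 -> 225
LT 45: heading 225 -> 270
RT 90: heading 270 -> 180
LT 45: heading 180 -> 225
Final: pos=(-9.192,9.192), heading=225, 1 segment(s) drawn

Answer: -9.192 9.192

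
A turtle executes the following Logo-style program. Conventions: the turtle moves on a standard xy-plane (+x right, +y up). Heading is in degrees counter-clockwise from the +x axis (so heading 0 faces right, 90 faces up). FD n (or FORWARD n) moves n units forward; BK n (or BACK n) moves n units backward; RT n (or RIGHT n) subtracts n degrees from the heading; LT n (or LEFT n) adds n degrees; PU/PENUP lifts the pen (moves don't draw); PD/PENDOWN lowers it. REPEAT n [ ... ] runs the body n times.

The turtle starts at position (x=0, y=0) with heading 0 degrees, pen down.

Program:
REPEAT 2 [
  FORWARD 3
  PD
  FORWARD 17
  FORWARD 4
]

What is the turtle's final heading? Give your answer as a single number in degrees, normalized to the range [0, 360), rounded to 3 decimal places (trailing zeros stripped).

Executing turtle program step by step:
Start: pos=(0,0), heading=0, pen down
REPEAT 2 [
  -- iteration 1/2 --
  FD 3: (0,0) -> (3,0) [heading=0, draw]
  PD: pen down
  FD 17: (3,0) -> (20,0) [heading=0, draw]
  FD 4: (20,0) -> (24,0) [heading=0, draw]
  -- iteration 2/2 --
  FD 3: (24,0) -> (27,0) [heading=0, draw]
  PD: pen down
  FD 17: (27,0) -> (44,0) [heading=0, draw]
  FD 4: (44,0) -> (48,0) [heading=0, draw]
]
Final: pos=(48,0), heading=0, 6 segment(s) drawn

Answer: 0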